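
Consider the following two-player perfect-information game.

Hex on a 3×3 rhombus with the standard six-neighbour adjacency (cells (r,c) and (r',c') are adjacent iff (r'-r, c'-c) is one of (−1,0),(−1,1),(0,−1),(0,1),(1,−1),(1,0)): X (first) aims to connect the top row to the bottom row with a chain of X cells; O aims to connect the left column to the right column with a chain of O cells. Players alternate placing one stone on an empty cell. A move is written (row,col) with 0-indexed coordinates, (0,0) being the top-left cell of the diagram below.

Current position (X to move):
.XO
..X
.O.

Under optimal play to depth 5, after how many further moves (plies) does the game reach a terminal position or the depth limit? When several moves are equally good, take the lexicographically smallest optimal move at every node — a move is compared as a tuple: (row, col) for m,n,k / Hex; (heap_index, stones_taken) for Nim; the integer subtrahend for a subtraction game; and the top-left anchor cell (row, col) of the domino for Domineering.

PV length from [.XO/..X/.O.]: 5 plies

[.XO/..X/.O.] X move#1: (0,0):-1/XXO/..X/.O., (1,0):-1/.XO/X.X/.O., (1,1):+1/.XO/.XX/.O.*, (2,0):+1/.XO/..X/XO., (2,2):-1/.XO/..X/.OX
[.XO/.XX/.O.] O move#2: (0,0):-1/OXO/.XX/.O.*, (1,0):-1/.XO/OXX/.O., (2,0):-1/.XO/.XX/OO., (2,2):-1/.XO/.XX/.OO
[OXO/.XX/.O.] X move#3: (1,0):+1/OXO/XXX/.O.*, (2,0):+1/OXO/.XX/XO., (2,2):+1/OXO/.XX/.OX
[OXO/XXX/.O.] O move#4: (2,0):-1/OXO/XXX/OO.*, (2,2):-1/OXO/XXX/.OO
[OXO/XXX/OO.] X move#5: (2,2):+1/OXO/XXX/OOX*
[OXO/XXX/OOX] end (terminal -1, O#6); searched .XO/..X/.O. to 5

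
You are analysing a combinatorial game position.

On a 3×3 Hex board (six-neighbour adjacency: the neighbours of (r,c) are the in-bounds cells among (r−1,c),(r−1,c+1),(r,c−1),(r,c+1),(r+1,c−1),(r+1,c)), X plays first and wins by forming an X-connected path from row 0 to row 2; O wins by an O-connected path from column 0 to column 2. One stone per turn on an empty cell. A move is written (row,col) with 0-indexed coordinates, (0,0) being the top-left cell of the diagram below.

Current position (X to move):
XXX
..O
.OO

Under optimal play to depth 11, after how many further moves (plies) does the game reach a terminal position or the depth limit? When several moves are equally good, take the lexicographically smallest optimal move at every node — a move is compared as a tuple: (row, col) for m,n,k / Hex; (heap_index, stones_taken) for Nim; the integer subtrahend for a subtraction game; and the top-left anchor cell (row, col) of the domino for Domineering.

p1 X@[XXX/..O/.OO]: (1,0)[XXX/X.O/.OO]-1 (1,1)[XXX/.XO/.OO]-1 (2,0)[XXX/..O/XOO]+1*
p2 O@[XXX/..O/XOO]: (1,0)[XXX/O.O/XOO]-1* (1,1)[XXX/.OO/XOO]-1
p3 X@[XXX/O.O/XOO]: (1,1)[XXX/OXO/XOO]+1*
p4 O@[XXX/OXO/XOO] terminal -1; root [XXX/..O/.OO] d11

PV length from [XXX/..O/.OO]: 3 plies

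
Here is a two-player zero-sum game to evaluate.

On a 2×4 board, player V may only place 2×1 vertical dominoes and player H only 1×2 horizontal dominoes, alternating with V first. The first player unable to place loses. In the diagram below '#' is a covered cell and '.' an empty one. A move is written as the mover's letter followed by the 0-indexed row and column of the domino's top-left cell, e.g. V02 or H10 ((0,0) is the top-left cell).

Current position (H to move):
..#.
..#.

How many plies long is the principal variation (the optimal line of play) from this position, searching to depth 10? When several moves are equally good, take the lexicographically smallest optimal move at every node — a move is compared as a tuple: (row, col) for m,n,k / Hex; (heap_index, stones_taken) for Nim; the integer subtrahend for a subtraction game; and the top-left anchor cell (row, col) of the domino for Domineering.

PV length from [..#./..#.]: 3 plies

p1 H@[..#./..#.]: H00[###./..#.]+1* H10[..#./###.]+1
p2 V@[###./..#.]: V03[####/..##]-1*
p3 H@[####/..##]: H10[####/####]+1*
p4 V@[####/####] terminal -1; root [..#./..#.] d10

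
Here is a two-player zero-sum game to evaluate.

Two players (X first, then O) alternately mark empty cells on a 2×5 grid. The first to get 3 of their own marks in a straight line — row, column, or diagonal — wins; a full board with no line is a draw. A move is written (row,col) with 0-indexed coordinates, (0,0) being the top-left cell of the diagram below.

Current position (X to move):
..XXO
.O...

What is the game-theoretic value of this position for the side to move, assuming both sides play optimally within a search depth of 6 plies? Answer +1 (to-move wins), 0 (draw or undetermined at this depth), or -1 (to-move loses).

value(..XXO/.O..., X) = +1

[..XXO/.O...] X move#1: (0,0):+0/X.XXO/.O..., (0,1):+1/.XXXO/.O...*, (1,0):+0/..XXO/XO..., (1,2):+0/..XXO/.OX.., (1,3):+0/..XXO/.O.X., (1,4):+0/..XXO/.O..X
[.XXXO/.O...] end (terminal -1, O#2); searched ..XXO/.O... to 6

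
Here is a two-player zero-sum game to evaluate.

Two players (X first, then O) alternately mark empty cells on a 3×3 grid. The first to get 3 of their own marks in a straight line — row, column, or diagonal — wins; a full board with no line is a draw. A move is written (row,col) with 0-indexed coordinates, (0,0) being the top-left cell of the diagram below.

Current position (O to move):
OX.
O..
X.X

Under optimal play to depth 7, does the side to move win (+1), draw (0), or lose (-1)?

p1 O@[OX./O../X.X]: (0,2)[OXO/O../X.X]-1* (1,1)[OX./OO./X.X]-1 (1,2)[OX./O.O/X.X]-1 (2,1)[OX./O../XOX]-1
p2 X@[OXO/O../X.X]: (1,1)[OXO/OX./X.X]+0 (1,2)[OXO/O.X/X.X]+0 (2,1)[OXO/O../XXX]+1*
p3 O@[OXO/O../XXX] terminal -1; root [OX./O../X.X] d7

value(OX./O../X.X, O) = -1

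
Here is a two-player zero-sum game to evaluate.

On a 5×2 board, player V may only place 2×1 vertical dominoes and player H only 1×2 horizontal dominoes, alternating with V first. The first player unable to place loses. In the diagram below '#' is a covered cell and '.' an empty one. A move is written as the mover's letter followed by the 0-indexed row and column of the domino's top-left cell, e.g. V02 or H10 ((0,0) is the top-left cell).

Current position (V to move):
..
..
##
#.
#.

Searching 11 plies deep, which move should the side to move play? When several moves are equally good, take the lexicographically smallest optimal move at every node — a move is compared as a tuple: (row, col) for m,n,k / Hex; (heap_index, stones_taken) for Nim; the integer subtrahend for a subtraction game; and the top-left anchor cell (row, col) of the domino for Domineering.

V's best at [../../##/#./#.]: V00

[../../##/#./#.] V move#1: V00:+1/#./#./##/#./#.*, V01:+1/.#/.#/##/#./#., V31:-1/../../##/##/##
[#./#./##/#./#.] end (terminal -1, H#2); searched ../../##/#./#. to 11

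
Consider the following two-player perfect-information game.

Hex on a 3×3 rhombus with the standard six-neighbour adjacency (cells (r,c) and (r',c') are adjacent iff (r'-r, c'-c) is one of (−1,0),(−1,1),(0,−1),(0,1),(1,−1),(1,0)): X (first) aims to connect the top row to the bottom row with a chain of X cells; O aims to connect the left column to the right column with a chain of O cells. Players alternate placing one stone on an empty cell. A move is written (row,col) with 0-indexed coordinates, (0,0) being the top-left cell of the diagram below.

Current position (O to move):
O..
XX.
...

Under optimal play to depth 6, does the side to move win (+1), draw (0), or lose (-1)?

ply 1, O at O../XX./... | (0,1)=-1→OO./XX./...*; (0,2)=-1→O.O/XX./...; (1,2)=-1→O../XXO/...; (2,0)=-1→O../XX./O..; (2,1)=-1→O../XX./.O.; (2,2)=-1→O../XX./..O
ply 2, X at OO./XX./... | (0,2)=+1→OOX/XX./...*; (1,2)=-1→OO./XXX/...; (2,0)=-1→OO./XX./X..; (2,1)=-1→OO./XX./.X.; (2,2)=-1→OO./XX./..X
ply 3, O at OOX/XX./... | (1,2)=-1→OOX/XXO/...*; (2,0)=-1→OOX/XX./O..; (2,1)=-1→OOX/XX./.O.; (2,2)=-1→OOX/XX./..O
ply 4, X at OOX/XXO/... | (2,0)=+1→OOX/XXO/X..*; (2,1)=+1→OOX/XXO/.X.; (2,2)=+1→OOX/XXO/..X
ply 5: OOX/XXO/X.. is terminal -1 (O); from O../XX./... depth 6

value(O../XX./..., O) = -1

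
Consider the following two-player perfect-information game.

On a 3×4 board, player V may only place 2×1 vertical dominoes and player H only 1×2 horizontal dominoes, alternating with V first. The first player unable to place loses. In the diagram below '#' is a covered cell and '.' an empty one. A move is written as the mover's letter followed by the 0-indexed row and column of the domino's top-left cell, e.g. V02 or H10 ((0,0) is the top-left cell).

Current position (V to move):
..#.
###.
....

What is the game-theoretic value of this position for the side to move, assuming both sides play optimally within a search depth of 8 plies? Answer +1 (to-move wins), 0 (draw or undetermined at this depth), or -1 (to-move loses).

value(..#./###./...., V) = -1

p1 V@[..#./###./....]: V03[..##/####/....]-1* V13[..#./####/...#]-1
p2 H@[..##/####/....]: H00[####/####/....]+1* H20[..##/####/##..]+1 H21[..##/####/.##.]+1 H22[..##/####/..##]+1
p3 V@[####/####/....] terminal -1; root [..#./###./....] d8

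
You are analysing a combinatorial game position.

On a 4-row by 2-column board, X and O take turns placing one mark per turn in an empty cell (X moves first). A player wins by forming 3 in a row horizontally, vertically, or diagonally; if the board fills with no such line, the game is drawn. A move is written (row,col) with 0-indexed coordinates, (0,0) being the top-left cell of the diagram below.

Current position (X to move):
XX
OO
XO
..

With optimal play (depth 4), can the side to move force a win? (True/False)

ply 1, X at XX/OO/XO/.. | (3,0)=-1→XX/OO/XO/X.; (3,1)=+0→XX/OO/XO/.X*
ply 2, O at XX/OO/XO/.X | (3,0)=+0→XX/OO/XO/OX*
ply 3: XX/OO/XO/OX is terminal +0 (X); from XX/OO/XO/.. depth 4

X winning at [XX/OO/XO/..]: False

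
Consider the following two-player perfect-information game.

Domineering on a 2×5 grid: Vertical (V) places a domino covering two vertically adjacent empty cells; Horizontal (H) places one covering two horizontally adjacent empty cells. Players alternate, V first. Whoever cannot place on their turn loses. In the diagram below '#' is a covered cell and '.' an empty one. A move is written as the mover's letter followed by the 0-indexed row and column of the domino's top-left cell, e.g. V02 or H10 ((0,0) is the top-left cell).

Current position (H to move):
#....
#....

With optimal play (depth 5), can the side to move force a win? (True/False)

ply 1, H at #..../#.... | H01=-1→###../#....; H02=+1→#.##./#....*; H03=-1→#..##/#....; H11=-1→#..../###..; H12=+1→#..../#.##.; H13=-1→#..../#..##
ply 2, V at #.##./#.... | V01=-1→####./##...*; V04=-1→#.###/#...#
ply 3, H at ####./##... | H12=-1→####./####.; H13=+1→####./##.##*
ply 4: ####./##.## is terminal -1 (V); from #..../#.... depth 5

H winning at [#..../#....]: True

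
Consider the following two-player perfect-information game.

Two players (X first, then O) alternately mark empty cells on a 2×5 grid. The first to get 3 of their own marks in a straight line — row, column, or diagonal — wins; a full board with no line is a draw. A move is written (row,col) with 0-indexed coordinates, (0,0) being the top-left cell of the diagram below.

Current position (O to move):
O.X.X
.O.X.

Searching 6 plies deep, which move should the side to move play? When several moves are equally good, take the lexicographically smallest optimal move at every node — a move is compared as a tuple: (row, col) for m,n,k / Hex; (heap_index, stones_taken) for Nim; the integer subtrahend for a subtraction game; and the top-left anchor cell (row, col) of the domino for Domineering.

O's best at [O.X.X/.O.X.]: (0,3)

[O.X.X/.O.X.] O move#1: (0,1):-1/OOX.X/.O.X., (0,3):+0/O.XOX/.O.X.*, (1,0):-1/O.X.X/OO.X., (1,2):-1/O.X.X/.OOX., (1,4):-1/O.X.X/.O.XO
[O.XOX/.O.X.] X move#2: (0,1):+0/OXXOX/.O.X.*, (1,0):+0/O.XOX/XO.X., (1,2):+0/O.XOX/.OXX., (1,4):+0/O.XOX/.O.XX
[OXXOX/.O.X.] O move#3: (1,0):+0/OXXOX/OO.X.*, (1,2):+0/OXXOX/.OOX., (1,4):+0/OXXOX/.O.XO
[OXXOX/OO.X.] X move#4: (1,2):+0/OXXOX/OOXX.*, (1,4):-1/OXXOX/OO.XX
[OXXOX/OOXX.] O move#5: (1,4):+0/OXXOX/OOXXO*
[OXXOX/OOXXO] end (terminal +0, X#6); searched O.X.X/.O.X. to 6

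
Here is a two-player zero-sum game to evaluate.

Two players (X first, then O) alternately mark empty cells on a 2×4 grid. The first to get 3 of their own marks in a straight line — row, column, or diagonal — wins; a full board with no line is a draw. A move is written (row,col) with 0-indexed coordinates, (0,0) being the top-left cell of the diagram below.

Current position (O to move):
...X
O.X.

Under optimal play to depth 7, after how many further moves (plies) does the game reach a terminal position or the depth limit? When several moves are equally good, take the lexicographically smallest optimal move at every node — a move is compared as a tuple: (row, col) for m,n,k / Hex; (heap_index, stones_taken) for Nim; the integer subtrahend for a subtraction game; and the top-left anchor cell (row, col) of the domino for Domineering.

PV length from [...X/O.X.]: 5 plies

ply 1, O at ...X/O.X. | (0,0)=+0→O..X/O.X.*; (0,1)=+0→.O.X/O.X.; (0,2)=+0→..OX/O.X.; (1,1)=+0→...X/OOX.; (1,3)=+0→...X/O.XO
ply 2, X at O..X/O.X. | (0,1)=+0→OX.X/O.X.*; (0,2)=+0→O.XX/O.X.; (1,1)=+0→O..X/OXX.; (1,3)=+0→O..X/O.XX
ply 3, O at OX.X/O.X. | (0,2)=+0→OXOX/O.X.*; (1,1)=-1→OX.X/OOX.; (1,3)=-1→OX.X/O.XO
ply 4, X at OXOX/O.X. | (1,1)=+0→OXOX/OXX.*; (1,3)=+0→OXOX/O.XX
ply 5, O at OXOX/OXX. | (1,3)=+0→OXOX/OXXO*
ply 6: OXOX/OXXO is terminal +0 (X); from ...X/O.X. depth 7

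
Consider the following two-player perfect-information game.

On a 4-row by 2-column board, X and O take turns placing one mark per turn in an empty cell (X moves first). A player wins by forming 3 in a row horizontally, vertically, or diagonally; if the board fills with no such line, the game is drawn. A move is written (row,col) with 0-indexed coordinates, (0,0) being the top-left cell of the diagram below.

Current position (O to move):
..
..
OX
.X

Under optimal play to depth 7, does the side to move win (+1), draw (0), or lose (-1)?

value(../../OX/.X, O) = 0

ply 1, O at ../../OX/.X | (0,0)=-1→O./../OX/.X; (0,1)=-1→.O/../OX/.X; (1,0)=-1→../O./OX/.X; (1,1)=+0→../.O/OX/.X*; (3,0)=-1→../../OX/OX
ply 2, X at ../.O/OX/.X | (0,0)=+0→X./.O/OX/.X*; (0,1)=-1→.X/.O/OX/.X; (1,0)=+0→../XO/OX/.X; (3,0)=+0→../.O/OX/XX
ply 3, O at X./.O/OX/.X | (0,1)=+0→XO/.O/OX/.X*; (1,0)=+0→X./OO/OX/.X; (3,0)=+0→X./.O/OX/OX
ply 4, X at XO/.O/OX/.X | (1,0)=+0→XO/XO/OX/.X*; (3,0)=+0→XO/.O/OX/XX
ply 5, O at XO/XO/OX/.X | (3,0)=+0→XO/XO/OX/OX*
ply 6: XO/XO/OX/OX is terminal +0 (X); from ../../OX/.X depth 7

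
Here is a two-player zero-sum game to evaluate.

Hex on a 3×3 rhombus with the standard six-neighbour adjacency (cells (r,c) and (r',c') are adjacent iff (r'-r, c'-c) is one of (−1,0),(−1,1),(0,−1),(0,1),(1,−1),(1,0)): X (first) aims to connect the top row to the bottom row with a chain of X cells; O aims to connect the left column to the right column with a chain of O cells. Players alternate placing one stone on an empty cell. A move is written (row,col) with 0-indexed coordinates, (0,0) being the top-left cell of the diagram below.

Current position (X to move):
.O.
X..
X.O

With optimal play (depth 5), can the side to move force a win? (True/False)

X winning at [.O./X../X.O]: True

ply 1, X at .O./X../X.O | (0,0)=+1→XO./X../X.O*; (0,2)=+1→.OX/X../X.O; (1,1)=+1→.O./XX./X.O; (1,2)=+1→.O./X.X/X.O; (2,1)=+1→.O./X../XXO
ply 2: XO./X../X.O is terminal -1 (O); from .O./X../X.O depth 5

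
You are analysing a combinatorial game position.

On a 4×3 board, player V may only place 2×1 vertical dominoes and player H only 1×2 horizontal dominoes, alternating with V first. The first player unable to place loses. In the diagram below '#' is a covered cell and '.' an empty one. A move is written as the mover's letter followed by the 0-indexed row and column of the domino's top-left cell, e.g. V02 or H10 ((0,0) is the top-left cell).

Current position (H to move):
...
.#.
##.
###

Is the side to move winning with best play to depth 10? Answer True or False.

H winning at [.../.#./##./###]: False

p1 H@[.../.#./##./###]: H00[##./.#./##./###]-1* H01[.##/.#./##./###]-1
p2 V@[##./.#./##./###]: V02[###/.##/##./###]+1* V12[##./.##/###/###]+1
p3 H@[###/.##/##./###] terminal -1; root [.../.#./##./###] d10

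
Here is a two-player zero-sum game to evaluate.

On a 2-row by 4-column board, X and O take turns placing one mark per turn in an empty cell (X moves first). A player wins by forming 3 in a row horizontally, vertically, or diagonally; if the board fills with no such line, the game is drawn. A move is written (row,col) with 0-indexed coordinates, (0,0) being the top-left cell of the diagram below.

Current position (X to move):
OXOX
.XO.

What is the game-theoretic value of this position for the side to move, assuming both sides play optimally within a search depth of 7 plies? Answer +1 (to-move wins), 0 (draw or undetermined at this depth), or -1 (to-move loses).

value(OXOX/.XO., X) = 0

p1 X@[OXOX/.XO.]: (1,0)[OXOX/XXO.]+0* (1,3)[OXOX/.XOX]+0
p2 O@[OXOX/XXO.]: (1,3)[OXOX/XXOO]+0*
p3 X@[OXOX/XXOO] terminal +0; root [OXOX/.XO.] d7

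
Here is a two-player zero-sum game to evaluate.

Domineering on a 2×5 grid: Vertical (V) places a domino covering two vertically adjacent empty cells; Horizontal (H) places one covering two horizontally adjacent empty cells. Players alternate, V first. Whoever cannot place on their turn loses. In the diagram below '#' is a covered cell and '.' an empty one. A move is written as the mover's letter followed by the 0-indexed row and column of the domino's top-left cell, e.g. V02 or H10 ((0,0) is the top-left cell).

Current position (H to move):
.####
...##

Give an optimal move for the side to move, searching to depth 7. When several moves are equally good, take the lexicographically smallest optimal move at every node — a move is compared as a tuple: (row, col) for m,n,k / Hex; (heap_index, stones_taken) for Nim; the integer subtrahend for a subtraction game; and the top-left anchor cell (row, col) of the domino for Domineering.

H's best at [.####/...##]: H10

ply 1, H at .####/...## | H10=+1→.####/##.##*; H11=-1→.####/.####
ply 2: .####/##.## is terminal -1 (V); from .####/...## depth 7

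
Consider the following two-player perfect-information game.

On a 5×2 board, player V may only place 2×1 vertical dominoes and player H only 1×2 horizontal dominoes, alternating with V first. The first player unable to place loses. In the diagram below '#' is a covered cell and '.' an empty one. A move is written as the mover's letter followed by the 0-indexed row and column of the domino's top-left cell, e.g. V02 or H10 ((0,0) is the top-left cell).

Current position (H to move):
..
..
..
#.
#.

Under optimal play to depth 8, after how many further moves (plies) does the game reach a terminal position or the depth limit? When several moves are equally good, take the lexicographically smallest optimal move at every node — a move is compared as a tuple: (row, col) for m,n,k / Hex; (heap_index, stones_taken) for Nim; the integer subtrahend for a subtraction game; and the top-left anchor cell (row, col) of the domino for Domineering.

PV length from [../../../#./#.]: 3 plies

p1 H@[../../../#./#.]: H00[##/../../#./#.]-1 H10[../##/../#./#.]+1* H20[../../##/#./#.]-1
p2 V@[../##/../#./#.]: V21[../##/.#/##/#.]-1* V31[../##/../##/##]-1
p3 H@[../##/.#/##/#.]: H00[##/##/.#/##/#.]+1*
p4 V@[##/##/.#/##/#.] terminal -1; root [../../../#./#.] d8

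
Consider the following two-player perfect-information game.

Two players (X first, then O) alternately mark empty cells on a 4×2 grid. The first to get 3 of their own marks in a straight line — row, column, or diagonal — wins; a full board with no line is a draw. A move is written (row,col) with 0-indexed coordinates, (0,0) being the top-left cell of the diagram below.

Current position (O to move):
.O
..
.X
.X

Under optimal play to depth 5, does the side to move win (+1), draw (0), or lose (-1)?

value(.O/../.X/.X, O) = 0

ply 1, O at .O/../.X/.X | (0,0)=-1→OO/../.X/.X; (1,0)=-1→.O/O./.X/.X; (1,1)=+0→.O/.O/.X/.X*; (2,0)=-1→.O/../OX/.X; (3,0)=-1→.O/../.X/OX
ply 2, X at .O/.O/.X/.X | (0,0)=+0→XO/.O/.X/.X*; (1,0)=+0→.O/XO/.X/.X; (2,0)=+0→.O/.O/XX/.X; (3,0)=+0→.O/.O/.X/XX
ply 3, O at XO/.O/.X/.X | (1,0)=+0→XO/OO/.X/.X*; (2,0)=+0→XO/.O/OX/.X; (3,0)=+0→XO/.O/.X/OX
ply 4, X at XO/OO/.X/.X | (2,0)=+0→XO/OO/XX/.X*; (3,0)=+0→XO/OO/.X/XX
ply 5, O at XO/OO/XX/.X | (3,0)=+0→XO/OO/XX/OX*
ply 6: XO/OO/XX/OX is terminal +0 (X); from .O/../.X/.X depth 5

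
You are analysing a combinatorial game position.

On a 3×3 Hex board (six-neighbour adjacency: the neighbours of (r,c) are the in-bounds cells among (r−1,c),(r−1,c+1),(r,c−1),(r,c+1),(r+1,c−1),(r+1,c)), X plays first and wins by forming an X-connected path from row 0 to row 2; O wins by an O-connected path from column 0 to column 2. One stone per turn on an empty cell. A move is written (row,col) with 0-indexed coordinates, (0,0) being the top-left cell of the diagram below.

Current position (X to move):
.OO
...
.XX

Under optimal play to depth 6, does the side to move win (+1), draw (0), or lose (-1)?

[.OO/.../.XX] X move#1: (0,0):-1/XOO/.../.XX*, (1,0):-1/.OO/X../.XX, (1,1):-1/.OO/.X./.XX, (1,2):-1/.OO/..X/.XX, (2,0):-1/.OO/.../XXX
[XOO/.../.XX] O move#2: (1,0):+1/XOO/O../.XX*, (1,1):+1/XOO/.O./.XX, (1,2):-1/XOO/..O/.XX, (2,0):+1/XOO/.../OXX
[XOO/O../.XX] end (terminal -1, X#3); searched .OO/.../.XX to 6

value(.OO/.../.XX, X) = -1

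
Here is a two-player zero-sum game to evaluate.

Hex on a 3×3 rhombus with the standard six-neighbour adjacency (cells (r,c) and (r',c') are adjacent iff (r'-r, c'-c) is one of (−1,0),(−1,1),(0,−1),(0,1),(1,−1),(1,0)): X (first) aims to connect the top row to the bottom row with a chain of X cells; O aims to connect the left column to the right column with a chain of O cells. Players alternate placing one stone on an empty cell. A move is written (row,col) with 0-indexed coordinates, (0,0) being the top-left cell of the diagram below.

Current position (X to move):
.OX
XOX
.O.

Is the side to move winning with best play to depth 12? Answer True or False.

ply 1, X at .OX/XOX/.O. | (0,0)=+1→XOX/XOX/.O.*; (2,0)=+1→.OX/XOX/XO.; (2,2)=+1→.OX/XOX/.OX
ply 2, O at XOX/XOX/.O. | (2,0)=-1→XOX/XOX/OO.*; (2,2)=-1→XOX/XOX/.OO
ply 3, X at XOX/XOX/OO. | (2,2)=+1→XOX/XOX/OOX*
ply 4: XOX/XOX/OOX is terminal -1 (O); from .OX/XOX/.O. depth 12

X winning at [.OX/XOX/.O.]: True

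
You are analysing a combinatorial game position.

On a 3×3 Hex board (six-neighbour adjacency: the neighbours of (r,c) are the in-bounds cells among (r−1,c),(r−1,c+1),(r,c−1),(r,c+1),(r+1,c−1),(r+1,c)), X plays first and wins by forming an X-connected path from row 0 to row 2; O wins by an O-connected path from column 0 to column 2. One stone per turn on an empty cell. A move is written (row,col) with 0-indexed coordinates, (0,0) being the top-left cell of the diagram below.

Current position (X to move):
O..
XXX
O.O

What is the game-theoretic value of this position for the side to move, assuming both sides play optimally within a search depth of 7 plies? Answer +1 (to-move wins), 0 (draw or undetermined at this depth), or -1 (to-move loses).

value(O../XXX/O.O, X) = +1

p1 X@[O../XXX/O.O]: (0,1)[OX./XXX/O.O]-1 (0,2)[O.X/XXX/O.O]-1 (2,1)[O../XXX/OXO]+1*
p2 O@[O../XXX/OXO]: (0,1)[OO./XXX/OXO]-1* (0,2)[O.O/XXX/OXO]-1
p3 X@[OO./XXX/OXO]: (0,2)[OOX/XXX/OXO]+1*
p4 O@[OOX/XXX/OXO] terminal -1; root [O../XXX/O.O] d7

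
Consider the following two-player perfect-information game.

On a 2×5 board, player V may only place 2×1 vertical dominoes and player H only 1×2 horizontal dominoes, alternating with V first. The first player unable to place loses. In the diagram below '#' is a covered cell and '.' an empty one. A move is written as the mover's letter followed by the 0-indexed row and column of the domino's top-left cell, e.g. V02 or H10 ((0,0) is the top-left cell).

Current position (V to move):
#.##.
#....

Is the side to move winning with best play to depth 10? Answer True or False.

p1 V@[#.##./#....]: V01[####./##...]-1* V04[#.###/#...#]-1
p2 H@[####./##...]: H12[####./####.]-1 H13[####./##.##]+1*
p3 V@[####./##.##] terminal -1; root [#.##./#....] d10

V winning at [#.##./#....]: False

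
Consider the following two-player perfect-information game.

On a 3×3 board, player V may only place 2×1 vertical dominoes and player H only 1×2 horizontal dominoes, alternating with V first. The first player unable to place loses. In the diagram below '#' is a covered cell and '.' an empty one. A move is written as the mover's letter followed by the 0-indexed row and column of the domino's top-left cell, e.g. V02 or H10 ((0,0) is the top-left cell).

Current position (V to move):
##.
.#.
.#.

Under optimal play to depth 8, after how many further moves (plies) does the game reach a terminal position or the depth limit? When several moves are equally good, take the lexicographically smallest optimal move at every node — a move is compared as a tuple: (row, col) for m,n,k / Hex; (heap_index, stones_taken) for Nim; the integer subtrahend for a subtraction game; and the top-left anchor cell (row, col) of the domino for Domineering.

PV length from [##./.#./.#.]: 1 ply

ply 1, V at ##./.#./.#. | V02=+1→###/.##/.#.*; V10=+1→##./##./##.; V12=+1→##./.##/.##
ply 2: ###/.##/.#. is terminal -1 (H); from ##./.#./.#. depth 8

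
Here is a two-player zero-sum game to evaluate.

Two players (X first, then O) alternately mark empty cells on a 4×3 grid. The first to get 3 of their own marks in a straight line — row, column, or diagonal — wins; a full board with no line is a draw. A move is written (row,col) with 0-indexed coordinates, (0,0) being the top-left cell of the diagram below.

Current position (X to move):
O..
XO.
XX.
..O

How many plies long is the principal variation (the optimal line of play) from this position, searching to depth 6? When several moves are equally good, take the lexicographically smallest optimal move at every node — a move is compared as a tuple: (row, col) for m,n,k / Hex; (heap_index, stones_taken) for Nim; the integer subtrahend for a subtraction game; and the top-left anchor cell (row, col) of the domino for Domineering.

PV length from [O../XO./XX./..O]: 1 ply

ply 1, X at O../XO./XX./..O | (0,1)=-1→OX./XO./XX./..O; (0,2)=-1→O.X/XO./XX./..O; (1,2)=-1→O../XOX/XX./..O; (2,2)=+1→O../XO./XXX/..O*; (3,0)=+1→O../XO./XX./X.O; (3,1)=-1→O../XO./XX./.XO
ply 2: O../XO./XXX/..O is terminal -1 (O); from O../XO./XX./..O depth 6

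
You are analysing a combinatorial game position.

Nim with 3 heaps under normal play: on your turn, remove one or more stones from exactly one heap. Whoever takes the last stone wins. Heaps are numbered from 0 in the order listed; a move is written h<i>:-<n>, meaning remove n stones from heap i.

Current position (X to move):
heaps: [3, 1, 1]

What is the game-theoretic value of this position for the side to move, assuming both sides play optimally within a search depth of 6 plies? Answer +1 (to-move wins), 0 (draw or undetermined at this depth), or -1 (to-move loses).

value((3,1,1), X) = +1

[(3,1,1)] X move#1: h0:-1:-1/(2,1,1), h0:-2:-1/(1,1,1), h0:-3:+1/(0,1,1)*, h1:-1:-1/(3,0,1), h2:-1:-1/(3,1,0)
[(0,1,1)] O move#2: h1:-1:-1/(0,0,1)*, h2:-1:-1/(0,1,0)
[(0,0,1)] X move#3: h2:-1:+1/(0,0,0)*
[(0,0,0)] end (terminal -1, O#4); searched (3,1,1) to 6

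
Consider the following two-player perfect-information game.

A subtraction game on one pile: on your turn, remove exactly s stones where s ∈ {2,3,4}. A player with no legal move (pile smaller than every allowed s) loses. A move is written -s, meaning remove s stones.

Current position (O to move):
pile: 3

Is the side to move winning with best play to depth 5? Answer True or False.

O winning at [3]: True

p1 O@[3]: -2[1]+1* -3[0]+1
p2 X@[1] terminal -1; root [3] d5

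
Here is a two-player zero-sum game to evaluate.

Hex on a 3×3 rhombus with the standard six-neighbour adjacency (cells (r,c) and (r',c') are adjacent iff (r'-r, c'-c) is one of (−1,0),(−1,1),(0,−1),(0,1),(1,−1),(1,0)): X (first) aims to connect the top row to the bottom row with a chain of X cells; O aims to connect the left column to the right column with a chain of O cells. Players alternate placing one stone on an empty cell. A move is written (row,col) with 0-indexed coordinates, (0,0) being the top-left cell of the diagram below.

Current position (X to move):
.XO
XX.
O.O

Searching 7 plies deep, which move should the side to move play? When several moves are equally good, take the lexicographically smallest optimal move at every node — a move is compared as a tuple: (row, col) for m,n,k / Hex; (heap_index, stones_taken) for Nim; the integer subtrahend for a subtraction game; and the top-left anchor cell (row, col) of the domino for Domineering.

X's best at [.XO/XX./O.O]: (2,1)

ply 1, X at .XO/XX./O.O | (0,0)=-1→XXO/XX./O.O; (1,2)=-1→.XO/XXX/O.O; (2,1)=+1→.XO/XX./OXO*
ply 2: .XO/XX./OXO is terminal -1 (O); from .XO/XX./O.O depth 7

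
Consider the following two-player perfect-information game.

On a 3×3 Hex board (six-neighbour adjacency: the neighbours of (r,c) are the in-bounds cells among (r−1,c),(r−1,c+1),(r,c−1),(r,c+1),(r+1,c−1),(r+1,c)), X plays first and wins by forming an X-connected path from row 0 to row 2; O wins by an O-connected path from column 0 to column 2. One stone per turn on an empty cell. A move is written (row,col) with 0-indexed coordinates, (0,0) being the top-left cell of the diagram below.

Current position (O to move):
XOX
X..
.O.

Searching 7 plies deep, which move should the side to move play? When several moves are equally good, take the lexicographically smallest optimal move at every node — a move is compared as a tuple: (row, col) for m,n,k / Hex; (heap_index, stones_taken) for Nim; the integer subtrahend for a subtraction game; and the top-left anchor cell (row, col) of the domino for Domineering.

O's best at [XOX/X../.O.]: (2,0)

ply 1, O at XOX/X../.O. | (1,1)=-1→XOX/XO./.O.; (1,2)=-1→XOX/X.O/.O.; (2,0)=+1→XOX/X../OO.*; (2,2)=-1→XOX/X../.OO
ply 2, X at XOX/X../OO. | (1,1)=-1→XOX/XX./OO.*; (1,2)=-1→XOX/X.X/OO.; (2,2)=-1→XOX/X../OOX
ply 3, O at XOX/XX./OO. | (1,2)=+1→XOX/XXO/OO.*; (2,2)=+1→XOX/XX./OOO
ply 4: XOX/XXO/OO. is terminal -1 (X); from XOX/X../.O. depth 7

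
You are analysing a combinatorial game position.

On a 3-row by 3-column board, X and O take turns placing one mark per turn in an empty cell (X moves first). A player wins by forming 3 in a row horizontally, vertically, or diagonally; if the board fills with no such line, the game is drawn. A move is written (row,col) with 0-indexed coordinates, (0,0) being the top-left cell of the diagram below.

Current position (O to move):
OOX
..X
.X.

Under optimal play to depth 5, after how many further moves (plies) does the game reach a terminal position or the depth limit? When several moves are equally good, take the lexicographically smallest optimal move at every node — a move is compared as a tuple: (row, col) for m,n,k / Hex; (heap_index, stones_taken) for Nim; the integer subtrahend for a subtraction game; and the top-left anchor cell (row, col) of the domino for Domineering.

[OOX/..X/.X.] O move#1: (1,0):-1/OOX/O.X/.X.*, (1,1):-1/OOX/.OX/.X., (2,0):-1/OOX/..X/OX., (2,2):-1/OOX/..X/.XO
[OOX/O.X/.X.] X move#2: (1,1):-1/OOX/OXX/.X., (2,0):+1/OOX/O.X/XX.*, (2,2):+1/OOX/O.X/.XX
[OOX/O.X/XX.] O move#3: (1,1):-1/OOX/OOX/XX.*, (2,2):-1/OOX/O.X/XXO
[OOX/OOX/XX.] X move#4: (2,2):+1/OOX/OOX/XXX*
[OOX/OOX/XXX] end (terminal -1, O#5); searched OOX/..X/.X. to 5

PV length from [OOX/..X/.X.]: 4 plies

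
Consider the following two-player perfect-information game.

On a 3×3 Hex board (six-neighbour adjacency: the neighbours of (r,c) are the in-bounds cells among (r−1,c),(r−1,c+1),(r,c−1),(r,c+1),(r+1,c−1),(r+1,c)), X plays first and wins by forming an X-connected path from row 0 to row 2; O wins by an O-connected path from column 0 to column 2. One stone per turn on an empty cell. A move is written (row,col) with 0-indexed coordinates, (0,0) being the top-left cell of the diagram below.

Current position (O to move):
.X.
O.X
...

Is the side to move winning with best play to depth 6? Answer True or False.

O winning at [.X./O.X/...]: False

[.X./O.X/...] O move#1: (0,0):-1/OX./O.X/...*, (0,2):-1/.XO/O.X/..., (1,1):-1/.X./OOX/..., (2,0):-1/.X./O.X/O.., (2,1):-1/.X./O.X/.O., (2,2):-1/.X./O.X/..O
[OX./O.X/...] X move#2: (0,2):+1/OXX/O.X/...*, (1,1):+1/OX./OXX/..., (2,0):+1/OX./O.X/X.., (2,1):+1/OX./O.X/.X., (2,2):+1/OX./O.X/..X
[OXX/O.X/...] O move#3: (1,1):-1/OXX/OOX/...*, (2,0):-1/OXX/O.X/O.., (2,1):-1/OXX/O.X/.O., (2,2):-1/OXX/O.X/..O
[OXX/OOX/...] X move#4: (2,0):+1/OXX/OOX/X..*, (2,1):+1/OXX/OOX/.X., (2,2):+1/OXX/OOX/..X
[OXX/OOX/X..] O move#5: (2,1):-1/OXX/OOX/XO.*, (2,2):-1/OXX/OOX/X.O
[OXX/OOX/XO.] X move#6: (2,2):+1/OXX/OOX/XOX*
[OXX/OOX/XOX] end (terminal -1, O#7); searched .X./O.X/... to 6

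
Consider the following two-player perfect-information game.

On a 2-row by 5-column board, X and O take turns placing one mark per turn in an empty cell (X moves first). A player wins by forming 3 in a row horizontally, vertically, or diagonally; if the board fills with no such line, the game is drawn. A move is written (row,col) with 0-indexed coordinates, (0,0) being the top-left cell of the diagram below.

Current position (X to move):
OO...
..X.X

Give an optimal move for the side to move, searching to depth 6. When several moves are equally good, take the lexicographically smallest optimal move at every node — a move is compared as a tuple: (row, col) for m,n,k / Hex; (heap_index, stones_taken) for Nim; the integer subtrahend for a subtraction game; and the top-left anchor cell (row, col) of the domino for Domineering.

X's best at [OO.../..X.X]: (1,3)

ply 1, X at OO.../..X.X | (0,2)=+0→OOX../..X.X; (0,3)=-1→OO.X./..X.X; (0,4)=-1→OO..X/..X.X; (1,0)=-1→OO.../X.X.X; (1,1)=-1→OO.../.XX.X; (1,3)=+1→OO.../..XXX*
ply 2: OO.../..XXX is terminal -1 (O); from OO.../..X.X depth 6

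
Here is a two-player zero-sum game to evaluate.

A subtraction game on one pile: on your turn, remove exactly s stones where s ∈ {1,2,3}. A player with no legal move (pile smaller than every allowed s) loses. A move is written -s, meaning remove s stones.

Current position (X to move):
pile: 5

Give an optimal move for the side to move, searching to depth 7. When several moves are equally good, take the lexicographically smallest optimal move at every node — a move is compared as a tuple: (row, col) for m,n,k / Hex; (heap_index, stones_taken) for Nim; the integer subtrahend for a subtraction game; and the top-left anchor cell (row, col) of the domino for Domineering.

ply 1, X at 5 | -1=+1→4*; -2=-1→3; -3=-1→2
ply 2, O at 4 | -1=-1→3*; -2=-1→2; -3=-1→1
ply 3, X at 3 | -1=-1→2; -2=-1→1; -3=+1→0*
ply 4: 0 is terminal -1 (O); from 5 depth 7

X's best at [5]: -1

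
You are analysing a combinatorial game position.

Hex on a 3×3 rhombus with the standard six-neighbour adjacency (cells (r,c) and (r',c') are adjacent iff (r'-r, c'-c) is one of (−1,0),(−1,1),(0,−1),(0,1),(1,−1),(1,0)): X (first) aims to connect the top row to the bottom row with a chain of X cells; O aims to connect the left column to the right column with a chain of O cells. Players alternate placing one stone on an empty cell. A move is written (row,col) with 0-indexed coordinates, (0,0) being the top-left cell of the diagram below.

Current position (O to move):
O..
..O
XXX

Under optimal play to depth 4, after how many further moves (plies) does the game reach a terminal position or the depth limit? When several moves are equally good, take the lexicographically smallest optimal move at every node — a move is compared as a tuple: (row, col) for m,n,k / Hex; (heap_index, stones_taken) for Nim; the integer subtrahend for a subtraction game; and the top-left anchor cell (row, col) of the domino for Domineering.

ply 1, O at O../..O/XXX | (0,1)=+1→OO./..O/XXX*; (0,2)=-1→O.O/..O/XXX; (1,0)=-1→O../O.O/XXX; (1,1)=+1→O../.OO/XXX
ply 2, X at OO./..O/XXX | (0,2)=-1→OOX/..O/XXX*; (1,0)=-1→OO./X.O/XXX; (1,1)=-1→OO./.XO/XXX
ply 3, O at OOX/..O/XXX | (1,0)=-1→OOX/O.O/XXX; (1,1)=+1→OOX/.OO/XXX*
ply 4: OOX/.OO/XXX is terminal -1 (X); from O../..O/XXX depth 4

PV length from [O../..O/XXX]: 3 plies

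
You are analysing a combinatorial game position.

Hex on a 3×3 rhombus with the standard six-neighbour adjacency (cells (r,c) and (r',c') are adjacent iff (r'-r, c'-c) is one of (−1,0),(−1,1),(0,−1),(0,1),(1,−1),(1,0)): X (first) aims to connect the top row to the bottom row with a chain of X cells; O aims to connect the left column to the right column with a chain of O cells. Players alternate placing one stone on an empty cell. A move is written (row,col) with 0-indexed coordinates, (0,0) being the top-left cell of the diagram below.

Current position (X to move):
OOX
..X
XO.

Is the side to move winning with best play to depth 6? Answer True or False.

[OOX/..X/XO.] X move#1: (1,0):+1/OOX/X.X/XO.*, (1,1):+1/OOX/.XX/XO., (2,2):+1/OOX/..X/XOX
[OOX/X.X/XO.] O move#2: (1,1):-1/OOX/XOX/XO.*, (2,2):-1/OOX/X.X/XOO
[OOX/XOX/XO.] X move#3: (2,2):+1/OOX/XOX/XOX*
[OOX/XOX/XOX] end (terminal -1, O#4); searched OOX/..X/XO. to 6

X winning at [OOX/..X/XO.]: True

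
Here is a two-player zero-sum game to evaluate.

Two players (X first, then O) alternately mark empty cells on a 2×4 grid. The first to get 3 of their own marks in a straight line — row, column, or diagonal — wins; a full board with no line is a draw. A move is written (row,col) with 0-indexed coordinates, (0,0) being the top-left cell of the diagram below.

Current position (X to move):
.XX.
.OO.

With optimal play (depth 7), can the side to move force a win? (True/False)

X winning at [.XX./.OO.]: True

ply 1, X at .XX./.OO. | (0,0)=+1→XXX./.OO.*; (0,3)=+1→.XXX/.OO.; (1,0)=-1→.XX./XOO.; (1,3)=-1→.XX./.OOX
ply 2: XXX./.OO. is terminal -1 (O); from .XX./.OO. depth 7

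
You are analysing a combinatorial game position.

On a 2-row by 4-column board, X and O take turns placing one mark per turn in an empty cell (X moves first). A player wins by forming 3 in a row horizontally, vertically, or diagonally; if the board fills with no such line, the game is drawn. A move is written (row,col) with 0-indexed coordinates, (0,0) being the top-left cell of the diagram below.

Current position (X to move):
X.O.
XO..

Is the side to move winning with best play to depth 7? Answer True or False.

X winning at [X.O./XO..]: False

[X.O./XO..] X move#1: (0,1):+0/XXO./XO..*, (0,3):+0/X.OX/XO.., (1,2):+0/X.O./XOX., (1,3):+0/X.O./XO.X
[XXO./XO..] O move#2: (0,3):+0/XXOO/XO..*, (1,2):+0/XXO./XOO., (1,3):+0/XXO./XO.O
[XXOO/XO..] X move#3: (1,2):+0/XXOO/XOX.*, (1,3):+0/XXOO/XO.X
[XXOO/XOX.] O move#4: (1,3):+0/XXOO/XOXO*
[XXOO/XOXO] end (terminal +0, X#5); searched X.O./XO.. to 7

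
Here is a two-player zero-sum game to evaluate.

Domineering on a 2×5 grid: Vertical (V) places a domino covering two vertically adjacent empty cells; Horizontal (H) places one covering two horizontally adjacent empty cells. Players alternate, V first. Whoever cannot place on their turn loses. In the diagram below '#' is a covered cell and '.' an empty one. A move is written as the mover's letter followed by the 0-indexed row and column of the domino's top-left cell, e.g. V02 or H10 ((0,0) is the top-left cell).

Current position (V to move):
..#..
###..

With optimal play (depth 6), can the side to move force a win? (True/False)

V winning at [..#../###..]: True

[..#../###..] V move#1: V03:+1/..##./####.*, V04:+1/..#.#/###.#
[..##./####.] H move#2: H00:-1/####./####.*
[####./####.] V move#3: V04:+1/#####/#####*
[#####/#####] end (terminal -1, H#4); searched ..#../###.. to 6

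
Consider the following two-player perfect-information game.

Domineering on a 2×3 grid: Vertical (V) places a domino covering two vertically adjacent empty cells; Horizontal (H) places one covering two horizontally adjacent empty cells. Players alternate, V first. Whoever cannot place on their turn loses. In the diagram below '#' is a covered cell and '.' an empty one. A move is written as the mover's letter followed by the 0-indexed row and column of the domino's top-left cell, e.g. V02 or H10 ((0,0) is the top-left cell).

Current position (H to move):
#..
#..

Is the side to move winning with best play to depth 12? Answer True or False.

H winning at [#../#..]: True

ply 1, H at #../#.. | H01=+1→###/#..*; H11=+1→#../###
ply 2: ###/#.. is terminal -1 (V); from #../#.. depth 12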